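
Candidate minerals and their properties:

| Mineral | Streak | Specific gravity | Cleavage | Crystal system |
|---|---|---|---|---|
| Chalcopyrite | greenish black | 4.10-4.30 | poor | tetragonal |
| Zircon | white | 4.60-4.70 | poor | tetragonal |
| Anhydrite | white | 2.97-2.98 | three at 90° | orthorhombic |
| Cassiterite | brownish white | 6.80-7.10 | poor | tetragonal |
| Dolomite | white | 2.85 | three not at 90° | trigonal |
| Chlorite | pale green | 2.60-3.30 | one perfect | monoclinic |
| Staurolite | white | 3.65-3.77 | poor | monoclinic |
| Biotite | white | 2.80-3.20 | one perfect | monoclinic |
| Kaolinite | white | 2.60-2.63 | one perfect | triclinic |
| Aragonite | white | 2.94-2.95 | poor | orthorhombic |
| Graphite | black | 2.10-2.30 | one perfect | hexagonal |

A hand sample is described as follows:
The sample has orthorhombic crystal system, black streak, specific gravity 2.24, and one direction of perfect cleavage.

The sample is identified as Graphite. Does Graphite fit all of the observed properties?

Orthorhombic crystal system — Graphite has hexagonal system; which does not match.
Black streak — fits Graphite (black streak).
Specific gravity 2.24 — fits Graphite (SG 2.10-2.30).
One direction of perfect cleavage — fits Graphite (cleavage one perfect).
Crystal system alone is enough to reject Graphite.

No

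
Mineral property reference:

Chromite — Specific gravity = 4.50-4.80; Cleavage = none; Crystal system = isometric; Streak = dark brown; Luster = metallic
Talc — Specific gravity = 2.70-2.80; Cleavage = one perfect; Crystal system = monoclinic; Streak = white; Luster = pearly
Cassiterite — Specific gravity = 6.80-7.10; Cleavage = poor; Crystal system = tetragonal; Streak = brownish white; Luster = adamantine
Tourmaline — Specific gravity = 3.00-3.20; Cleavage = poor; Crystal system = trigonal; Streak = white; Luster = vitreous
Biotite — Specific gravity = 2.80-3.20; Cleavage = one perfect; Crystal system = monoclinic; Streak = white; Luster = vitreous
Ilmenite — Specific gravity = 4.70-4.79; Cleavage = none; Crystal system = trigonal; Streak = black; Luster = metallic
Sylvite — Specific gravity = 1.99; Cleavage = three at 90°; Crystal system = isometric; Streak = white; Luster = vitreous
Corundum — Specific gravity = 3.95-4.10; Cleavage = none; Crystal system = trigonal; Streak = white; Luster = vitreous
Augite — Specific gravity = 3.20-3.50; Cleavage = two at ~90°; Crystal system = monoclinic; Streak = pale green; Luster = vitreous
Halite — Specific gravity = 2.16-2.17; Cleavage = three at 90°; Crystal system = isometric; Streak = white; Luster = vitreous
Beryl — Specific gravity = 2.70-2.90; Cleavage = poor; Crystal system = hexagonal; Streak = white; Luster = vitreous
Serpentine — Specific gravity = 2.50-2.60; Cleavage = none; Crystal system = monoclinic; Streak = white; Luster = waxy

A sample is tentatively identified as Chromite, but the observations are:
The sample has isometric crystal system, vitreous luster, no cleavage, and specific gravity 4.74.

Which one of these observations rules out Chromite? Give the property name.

Isometric crystal system: Chromite has isometric system — matches.
Vitreous luster: Chromite has metallic luster — outside the reference range.
No cleavage: Chromite has cleavage none — matches.
Specific gravity 4.74: Chromite has SG 4.50-4.80 — matches.
The luster is the one property that does not fit.

luster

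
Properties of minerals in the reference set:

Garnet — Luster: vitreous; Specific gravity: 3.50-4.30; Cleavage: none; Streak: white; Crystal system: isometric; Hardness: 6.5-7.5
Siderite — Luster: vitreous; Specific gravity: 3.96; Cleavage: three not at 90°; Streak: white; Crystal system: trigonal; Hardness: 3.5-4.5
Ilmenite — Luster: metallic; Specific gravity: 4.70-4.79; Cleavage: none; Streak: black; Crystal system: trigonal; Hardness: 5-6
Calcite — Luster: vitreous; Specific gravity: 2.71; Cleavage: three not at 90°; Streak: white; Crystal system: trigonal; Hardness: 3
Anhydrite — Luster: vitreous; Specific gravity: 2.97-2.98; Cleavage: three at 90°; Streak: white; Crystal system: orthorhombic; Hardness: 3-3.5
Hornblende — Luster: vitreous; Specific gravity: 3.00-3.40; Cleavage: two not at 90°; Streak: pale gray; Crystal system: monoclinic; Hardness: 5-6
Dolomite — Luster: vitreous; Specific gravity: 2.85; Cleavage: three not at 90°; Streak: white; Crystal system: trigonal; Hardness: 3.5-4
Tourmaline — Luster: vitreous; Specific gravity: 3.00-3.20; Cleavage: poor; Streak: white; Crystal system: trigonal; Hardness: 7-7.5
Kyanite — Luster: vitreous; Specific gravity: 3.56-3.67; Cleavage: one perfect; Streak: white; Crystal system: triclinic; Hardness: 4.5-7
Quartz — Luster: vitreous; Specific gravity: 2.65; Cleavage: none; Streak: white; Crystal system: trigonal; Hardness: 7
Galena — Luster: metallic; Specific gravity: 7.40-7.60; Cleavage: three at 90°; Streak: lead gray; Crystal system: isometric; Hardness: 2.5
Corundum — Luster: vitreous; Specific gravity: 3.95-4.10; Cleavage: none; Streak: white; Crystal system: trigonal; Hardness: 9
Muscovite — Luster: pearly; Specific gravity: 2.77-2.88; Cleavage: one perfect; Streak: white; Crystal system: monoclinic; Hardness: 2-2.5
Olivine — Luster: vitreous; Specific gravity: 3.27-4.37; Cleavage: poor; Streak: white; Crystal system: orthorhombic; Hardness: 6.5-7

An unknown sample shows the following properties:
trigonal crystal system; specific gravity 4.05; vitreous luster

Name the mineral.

Corundum

Trigonal crystal system — narrows the field to Siderite, Ilmenite, Calcite, Dolomite, Tourmaline, Quartz, Corundum.
Specific gravity 4.05 — Corundum remains.
Vitreous luster — consistent with all remaining minerals.
Corundum is the sole remaining match.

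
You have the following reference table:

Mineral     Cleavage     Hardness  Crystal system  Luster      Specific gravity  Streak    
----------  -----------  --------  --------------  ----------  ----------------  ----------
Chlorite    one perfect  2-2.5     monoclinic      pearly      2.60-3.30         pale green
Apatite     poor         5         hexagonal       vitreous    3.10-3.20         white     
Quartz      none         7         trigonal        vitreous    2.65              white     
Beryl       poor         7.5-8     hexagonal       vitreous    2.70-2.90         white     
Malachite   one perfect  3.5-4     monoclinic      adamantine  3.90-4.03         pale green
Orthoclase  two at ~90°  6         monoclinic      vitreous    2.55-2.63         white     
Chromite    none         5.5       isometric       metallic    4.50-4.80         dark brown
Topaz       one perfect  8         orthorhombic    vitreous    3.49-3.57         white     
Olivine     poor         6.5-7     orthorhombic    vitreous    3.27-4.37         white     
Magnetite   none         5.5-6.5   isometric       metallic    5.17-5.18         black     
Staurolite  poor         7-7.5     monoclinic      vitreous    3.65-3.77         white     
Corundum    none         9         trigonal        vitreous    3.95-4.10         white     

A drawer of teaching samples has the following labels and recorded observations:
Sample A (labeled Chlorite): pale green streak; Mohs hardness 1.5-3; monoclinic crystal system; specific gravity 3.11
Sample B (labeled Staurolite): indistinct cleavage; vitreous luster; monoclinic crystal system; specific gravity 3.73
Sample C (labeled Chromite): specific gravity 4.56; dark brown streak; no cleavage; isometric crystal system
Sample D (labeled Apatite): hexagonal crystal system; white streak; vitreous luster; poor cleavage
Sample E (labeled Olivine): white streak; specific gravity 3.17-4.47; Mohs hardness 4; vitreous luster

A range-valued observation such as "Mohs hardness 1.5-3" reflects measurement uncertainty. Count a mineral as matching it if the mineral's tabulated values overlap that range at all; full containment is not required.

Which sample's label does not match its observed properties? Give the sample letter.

E

Sample A: nothing contradicts Chlorite.
Sample B: nothing contradicts Staurolite.
Sample C: nothing contradicts Chromite.
Sample D: nothing contradicts Apatite.
Sample E: Mohs hardness 4 is outside the reference for Olivine (hardness 6.5-7) — mislabeled.
Sample E is the mislabeled one.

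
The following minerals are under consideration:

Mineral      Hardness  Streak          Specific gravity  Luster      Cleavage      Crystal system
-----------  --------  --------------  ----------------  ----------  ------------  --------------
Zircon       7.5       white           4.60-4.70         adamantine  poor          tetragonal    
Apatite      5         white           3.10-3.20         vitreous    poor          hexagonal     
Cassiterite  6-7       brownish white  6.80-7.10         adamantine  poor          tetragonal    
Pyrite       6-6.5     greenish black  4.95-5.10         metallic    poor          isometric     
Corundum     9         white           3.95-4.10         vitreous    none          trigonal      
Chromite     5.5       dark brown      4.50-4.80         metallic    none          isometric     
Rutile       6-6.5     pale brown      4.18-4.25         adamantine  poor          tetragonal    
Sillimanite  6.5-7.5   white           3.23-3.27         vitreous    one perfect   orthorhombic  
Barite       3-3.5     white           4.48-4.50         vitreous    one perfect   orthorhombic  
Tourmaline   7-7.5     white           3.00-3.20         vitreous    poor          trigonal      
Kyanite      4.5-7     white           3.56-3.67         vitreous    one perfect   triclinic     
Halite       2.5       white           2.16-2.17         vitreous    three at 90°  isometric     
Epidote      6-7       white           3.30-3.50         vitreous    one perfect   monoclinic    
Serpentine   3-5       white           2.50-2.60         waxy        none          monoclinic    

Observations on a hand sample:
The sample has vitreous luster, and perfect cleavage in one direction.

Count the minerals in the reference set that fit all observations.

4

Vitreous luster is inconsistent with Zircon, Cassiterite, Pyrite, Chromite, Rutile, Serpentine.
Perfect cleavage in one direction excludes Apatite, Corundum, Tourmaline, Halite.
Consistent with every observation: Barite, Epidote, Kyanite, Sillimanite.
That is 4 minerals.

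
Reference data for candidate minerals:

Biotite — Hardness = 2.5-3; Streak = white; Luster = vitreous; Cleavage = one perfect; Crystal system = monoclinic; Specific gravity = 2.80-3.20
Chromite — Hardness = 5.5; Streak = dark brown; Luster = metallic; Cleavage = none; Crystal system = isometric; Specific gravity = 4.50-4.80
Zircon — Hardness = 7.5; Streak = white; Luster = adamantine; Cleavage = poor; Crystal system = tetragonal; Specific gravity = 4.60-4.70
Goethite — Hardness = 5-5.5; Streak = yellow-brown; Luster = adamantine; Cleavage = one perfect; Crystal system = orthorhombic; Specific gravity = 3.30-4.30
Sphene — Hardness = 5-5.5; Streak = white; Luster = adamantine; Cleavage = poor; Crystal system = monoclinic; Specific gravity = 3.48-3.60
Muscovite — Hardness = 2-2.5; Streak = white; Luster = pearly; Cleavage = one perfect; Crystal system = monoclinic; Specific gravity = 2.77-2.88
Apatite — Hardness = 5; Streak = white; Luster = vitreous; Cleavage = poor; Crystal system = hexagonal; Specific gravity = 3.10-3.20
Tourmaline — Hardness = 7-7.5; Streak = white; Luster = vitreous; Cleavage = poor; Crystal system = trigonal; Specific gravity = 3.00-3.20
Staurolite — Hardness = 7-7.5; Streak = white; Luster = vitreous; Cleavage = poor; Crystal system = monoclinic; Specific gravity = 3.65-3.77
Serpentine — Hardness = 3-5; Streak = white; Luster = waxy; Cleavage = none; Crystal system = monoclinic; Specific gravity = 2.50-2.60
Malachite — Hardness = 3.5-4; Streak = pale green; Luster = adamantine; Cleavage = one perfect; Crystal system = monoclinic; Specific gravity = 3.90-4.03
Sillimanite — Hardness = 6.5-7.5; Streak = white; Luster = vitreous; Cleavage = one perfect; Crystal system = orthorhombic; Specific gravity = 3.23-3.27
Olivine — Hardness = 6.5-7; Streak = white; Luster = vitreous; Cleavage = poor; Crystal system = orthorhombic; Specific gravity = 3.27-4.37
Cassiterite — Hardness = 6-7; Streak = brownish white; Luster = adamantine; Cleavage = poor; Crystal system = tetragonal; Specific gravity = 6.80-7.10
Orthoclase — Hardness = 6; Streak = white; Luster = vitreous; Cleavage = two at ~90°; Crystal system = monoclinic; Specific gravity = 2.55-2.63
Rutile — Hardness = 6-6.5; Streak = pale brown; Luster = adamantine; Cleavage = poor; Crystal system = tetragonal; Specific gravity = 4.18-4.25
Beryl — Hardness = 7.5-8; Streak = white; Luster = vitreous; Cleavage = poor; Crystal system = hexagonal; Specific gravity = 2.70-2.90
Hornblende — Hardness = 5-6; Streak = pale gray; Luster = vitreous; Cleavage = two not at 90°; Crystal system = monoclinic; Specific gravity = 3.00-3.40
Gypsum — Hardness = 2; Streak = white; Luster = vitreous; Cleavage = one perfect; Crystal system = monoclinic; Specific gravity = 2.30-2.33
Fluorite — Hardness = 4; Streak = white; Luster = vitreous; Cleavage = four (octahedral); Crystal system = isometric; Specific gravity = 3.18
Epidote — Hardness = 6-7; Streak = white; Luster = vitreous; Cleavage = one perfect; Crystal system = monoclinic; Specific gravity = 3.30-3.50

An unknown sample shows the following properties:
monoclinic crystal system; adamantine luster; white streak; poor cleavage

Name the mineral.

Monoclinic crystal system: narrows the field to Biotite, Sphene, Muscovite, Staurolite, Serpentine, Malachite, Orthoclase, Hornblende, Gypsum, Epidote.
Adamantine luster: Sphene, Malachite remain.
White streak excludes Malachite.
Poor cleavage: every remaining candidate is consistent.
Only Sphene satisfies all observations.

Sphene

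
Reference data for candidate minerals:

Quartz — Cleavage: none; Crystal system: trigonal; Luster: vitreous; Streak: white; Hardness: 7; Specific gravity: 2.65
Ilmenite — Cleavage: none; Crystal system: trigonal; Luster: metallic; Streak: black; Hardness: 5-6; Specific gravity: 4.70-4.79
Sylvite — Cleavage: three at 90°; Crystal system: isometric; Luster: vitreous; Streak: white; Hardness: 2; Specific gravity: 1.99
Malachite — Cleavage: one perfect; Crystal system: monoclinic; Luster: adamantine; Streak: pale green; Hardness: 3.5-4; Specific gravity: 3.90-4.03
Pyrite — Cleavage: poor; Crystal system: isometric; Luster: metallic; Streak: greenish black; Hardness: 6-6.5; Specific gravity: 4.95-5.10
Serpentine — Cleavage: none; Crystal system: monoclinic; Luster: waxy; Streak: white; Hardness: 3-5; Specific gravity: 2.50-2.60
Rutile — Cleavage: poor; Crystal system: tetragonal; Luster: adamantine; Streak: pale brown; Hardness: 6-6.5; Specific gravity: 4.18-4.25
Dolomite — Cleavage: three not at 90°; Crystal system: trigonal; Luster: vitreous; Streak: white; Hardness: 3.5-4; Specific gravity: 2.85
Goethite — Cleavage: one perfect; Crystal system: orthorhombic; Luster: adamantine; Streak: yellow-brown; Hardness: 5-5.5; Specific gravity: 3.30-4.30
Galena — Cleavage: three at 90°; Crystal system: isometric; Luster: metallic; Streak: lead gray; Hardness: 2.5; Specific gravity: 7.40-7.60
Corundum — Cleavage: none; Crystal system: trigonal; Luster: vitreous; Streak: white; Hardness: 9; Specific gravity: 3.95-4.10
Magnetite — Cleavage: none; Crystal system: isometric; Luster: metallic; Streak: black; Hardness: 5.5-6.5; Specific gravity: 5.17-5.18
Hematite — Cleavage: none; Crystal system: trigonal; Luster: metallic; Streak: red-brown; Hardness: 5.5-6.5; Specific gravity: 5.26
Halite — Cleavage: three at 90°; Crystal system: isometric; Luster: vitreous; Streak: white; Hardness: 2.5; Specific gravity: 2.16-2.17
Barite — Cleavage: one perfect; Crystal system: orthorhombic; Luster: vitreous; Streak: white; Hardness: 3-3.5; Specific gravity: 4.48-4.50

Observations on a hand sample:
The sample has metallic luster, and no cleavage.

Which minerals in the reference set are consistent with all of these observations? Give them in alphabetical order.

Hematite, Ilmenite, Magnetite

Metallic luster — leaves Ilmenite, Pyrite, Galena, Magnetite, Hematite.
No cleavage is inconsistent with Pyrite, Galena.
Consistent with every observation: Hematite, Ilmenite, Magnetite.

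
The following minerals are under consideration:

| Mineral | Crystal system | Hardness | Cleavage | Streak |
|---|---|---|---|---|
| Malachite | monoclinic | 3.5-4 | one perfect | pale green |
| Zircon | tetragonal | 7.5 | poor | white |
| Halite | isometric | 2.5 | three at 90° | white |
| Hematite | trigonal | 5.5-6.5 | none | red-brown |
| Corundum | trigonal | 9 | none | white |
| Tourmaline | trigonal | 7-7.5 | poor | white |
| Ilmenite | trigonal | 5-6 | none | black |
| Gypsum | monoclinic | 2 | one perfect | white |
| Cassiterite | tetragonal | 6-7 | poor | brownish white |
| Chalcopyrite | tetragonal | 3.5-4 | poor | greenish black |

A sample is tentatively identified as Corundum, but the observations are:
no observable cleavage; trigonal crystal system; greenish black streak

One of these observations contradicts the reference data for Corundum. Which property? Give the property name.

No observable cleavage: Corundum has cleavage none — agrees.
Trigonal crystal system: Corundum has trigonal system — agrees.
Greenish black streak: Corundum has white streak — inconsistent.
Everything matches except the streak.

streak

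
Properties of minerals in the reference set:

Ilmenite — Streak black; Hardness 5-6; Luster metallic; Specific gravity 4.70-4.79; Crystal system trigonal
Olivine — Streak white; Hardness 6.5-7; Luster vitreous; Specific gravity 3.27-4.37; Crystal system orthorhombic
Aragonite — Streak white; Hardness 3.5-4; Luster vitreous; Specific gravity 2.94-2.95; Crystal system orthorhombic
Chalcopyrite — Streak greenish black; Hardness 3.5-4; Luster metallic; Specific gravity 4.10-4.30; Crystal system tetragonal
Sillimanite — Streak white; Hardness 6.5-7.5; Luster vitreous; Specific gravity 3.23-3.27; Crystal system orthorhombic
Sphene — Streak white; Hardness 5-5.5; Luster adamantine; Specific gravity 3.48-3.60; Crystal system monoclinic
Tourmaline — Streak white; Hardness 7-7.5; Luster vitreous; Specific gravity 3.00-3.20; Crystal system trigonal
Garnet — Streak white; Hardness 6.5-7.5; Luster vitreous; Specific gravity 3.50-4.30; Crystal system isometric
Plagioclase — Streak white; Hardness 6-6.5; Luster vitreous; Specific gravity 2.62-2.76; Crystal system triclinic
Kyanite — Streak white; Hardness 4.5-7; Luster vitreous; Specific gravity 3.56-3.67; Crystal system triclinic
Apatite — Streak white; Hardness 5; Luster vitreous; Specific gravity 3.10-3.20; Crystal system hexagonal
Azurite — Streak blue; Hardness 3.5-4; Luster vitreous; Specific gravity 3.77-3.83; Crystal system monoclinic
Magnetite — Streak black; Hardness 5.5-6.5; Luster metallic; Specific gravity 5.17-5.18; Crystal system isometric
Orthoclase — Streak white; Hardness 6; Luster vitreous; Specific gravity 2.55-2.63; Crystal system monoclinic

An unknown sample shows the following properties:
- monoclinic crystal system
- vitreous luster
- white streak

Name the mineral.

Monoclinic crystal system — narrows the field to Sphene, Azurite, Orthoclase.
Vitreous luster eliminates Sphene.
White streak excludes Azurite.
The only mineral consistent with every observation is Orthoclase.

Orthoclase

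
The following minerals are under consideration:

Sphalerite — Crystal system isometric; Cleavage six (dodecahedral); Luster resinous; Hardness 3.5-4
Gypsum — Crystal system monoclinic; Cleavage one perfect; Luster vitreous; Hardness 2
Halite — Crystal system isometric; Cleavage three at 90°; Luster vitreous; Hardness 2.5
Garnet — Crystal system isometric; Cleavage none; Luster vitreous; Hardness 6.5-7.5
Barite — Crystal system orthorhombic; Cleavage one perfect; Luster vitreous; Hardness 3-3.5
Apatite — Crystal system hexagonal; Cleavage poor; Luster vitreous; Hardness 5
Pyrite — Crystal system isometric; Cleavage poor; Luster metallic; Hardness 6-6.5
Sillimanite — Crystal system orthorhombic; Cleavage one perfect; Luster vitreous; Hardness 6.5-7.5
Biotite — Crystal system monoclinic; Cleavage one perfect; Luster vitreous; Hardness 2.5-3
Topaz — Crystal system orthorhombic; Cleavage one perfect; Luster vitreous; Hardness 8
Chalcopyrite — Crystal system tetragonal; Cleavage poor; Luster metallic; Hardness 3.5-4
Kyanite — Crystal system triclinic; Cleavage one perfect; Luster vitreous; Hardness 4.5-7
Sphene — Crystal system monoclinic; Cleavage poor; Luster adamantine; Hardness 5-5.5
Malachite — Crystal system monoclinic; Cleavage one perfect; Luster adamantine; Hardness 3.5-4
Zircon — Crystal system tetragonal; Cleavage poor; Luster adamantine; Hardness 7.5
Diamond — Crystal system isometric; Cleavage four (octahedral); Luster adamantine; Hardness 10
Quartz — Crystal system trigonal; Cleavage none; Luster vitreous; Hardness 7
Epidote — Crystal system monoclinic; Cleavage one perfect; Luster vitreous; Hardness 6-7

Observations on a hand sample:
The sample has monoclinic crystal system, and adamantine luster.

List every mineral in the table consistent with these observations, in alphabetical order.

Monoclinic crystal system: narrows the field to Gypsum, Biotite, Sphene, Malachite, Epidote.
Adamantine luster: Sphene, Malachite remain.
Remaining candidates: Malachite, Sphene.

Malachite, Sphene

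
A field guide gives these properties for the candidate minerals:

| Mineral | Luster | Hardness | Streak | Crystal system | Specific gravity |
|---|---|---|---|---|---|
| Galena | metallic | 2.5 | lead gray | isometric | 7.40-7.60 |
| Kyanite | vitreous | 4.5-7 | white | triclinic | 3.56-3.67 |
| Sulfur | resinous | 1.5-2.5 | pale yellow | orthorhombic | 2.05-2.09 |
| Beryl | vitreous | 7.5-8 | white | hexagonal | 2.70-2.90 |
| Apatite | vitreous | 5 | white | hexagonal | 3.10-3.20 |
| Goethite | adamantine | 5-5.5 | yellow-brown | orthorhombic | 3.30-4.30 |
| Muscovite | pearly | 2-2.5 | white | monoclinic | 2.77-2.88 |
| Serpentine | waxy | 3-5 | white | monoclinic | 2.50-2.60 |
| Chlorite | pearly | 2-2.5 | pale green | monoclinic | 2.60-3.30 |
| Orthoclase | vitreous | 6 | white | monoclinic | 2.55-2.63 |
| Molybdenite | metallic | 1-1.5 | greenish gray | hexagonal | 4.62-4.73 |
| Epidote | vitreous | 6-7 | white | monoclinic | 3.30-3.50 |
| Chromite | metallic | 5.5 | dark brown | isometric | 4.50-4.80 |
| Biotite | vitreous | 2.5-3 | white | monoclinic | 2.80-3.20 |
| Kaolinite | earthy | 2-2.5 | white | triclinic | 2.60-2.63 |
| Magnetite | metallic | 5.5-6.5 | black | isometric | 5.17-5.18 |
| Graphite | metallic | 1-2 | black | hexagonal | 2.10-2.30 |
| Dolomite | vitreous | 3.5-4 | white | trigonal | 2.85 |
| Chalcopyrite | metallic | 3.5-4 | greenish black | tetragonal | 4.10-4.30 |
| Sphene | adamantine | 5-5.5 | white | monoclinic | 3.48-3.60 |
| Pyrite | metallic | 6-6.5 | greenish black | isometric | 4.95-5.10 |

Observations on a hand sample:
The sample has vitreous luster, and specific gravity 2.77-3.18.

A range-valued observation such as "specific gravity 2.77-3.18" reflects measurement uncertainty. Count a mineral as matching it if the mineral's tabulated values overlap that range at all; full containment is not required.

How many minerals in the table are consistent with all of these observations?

4

Vitreous luster: only Kyanite, Beryl, Apatite, Orthoclase, Epidote, Biotite, Dolomite remain.
Specific gravity 2.77-3.18 eliminates Kyanite, Orthoclase, Epidote.
Remaining candidates: Apatite, Beryl, Biotite, Dolomite.
That is 4 minerals.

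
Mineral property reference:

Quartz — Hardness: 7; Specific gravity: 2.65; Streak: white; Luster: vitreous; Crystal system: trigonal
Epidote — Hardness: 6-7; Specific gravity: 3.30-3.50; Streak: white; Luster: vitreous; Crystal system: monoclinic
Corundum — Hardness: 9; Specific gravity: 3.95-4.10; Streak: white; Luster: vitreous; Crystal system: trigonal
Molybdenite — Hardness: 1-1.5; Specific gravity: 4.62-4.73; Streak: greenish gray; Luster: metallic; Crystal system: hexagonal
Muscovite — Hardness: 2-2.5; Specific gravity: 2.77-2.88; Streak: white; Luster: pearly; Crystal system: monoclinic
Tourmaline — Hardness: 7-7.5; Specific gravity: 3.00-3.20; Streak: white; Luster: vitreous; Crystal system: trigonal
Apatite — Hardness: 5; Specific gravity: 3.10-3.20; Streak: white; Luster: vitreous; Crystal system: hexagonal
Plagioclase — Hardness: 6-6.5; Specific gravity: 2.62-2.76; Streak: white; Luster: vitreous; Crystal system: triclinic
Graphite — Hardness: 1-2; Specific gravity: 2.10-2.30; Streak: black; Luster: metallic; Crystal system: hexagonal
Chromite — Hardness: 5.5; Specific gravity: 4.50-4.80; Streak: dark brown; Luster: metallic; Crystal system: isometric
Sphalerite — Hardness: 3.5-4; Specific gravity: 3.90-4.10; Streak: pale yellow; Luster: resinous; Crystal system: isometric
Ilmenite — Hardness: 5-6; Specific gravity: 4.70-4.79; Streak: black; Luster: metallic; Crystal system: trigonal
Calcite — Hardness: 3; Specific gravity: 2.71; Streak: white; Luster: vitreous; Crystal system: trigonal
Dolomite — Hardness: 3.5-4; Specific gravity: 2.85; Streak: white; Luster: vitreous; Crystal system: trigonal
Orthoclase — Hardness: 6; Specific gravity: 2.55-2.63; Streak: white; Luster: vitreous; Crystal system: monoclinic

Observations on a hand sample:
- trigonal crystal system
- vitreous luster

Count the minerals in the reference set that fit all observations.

Trigonal crystal system — narrows the field to Quartz, Corundum, Tourmaline, Ilmenite, Calcite, Dolomite.
Vitreous luster excludes Ilmenite.
The minerals that satisfy all observations are Calcite, Corundum, Dolomite, Quartz, Tourmaline.
That is 5 minerals.

5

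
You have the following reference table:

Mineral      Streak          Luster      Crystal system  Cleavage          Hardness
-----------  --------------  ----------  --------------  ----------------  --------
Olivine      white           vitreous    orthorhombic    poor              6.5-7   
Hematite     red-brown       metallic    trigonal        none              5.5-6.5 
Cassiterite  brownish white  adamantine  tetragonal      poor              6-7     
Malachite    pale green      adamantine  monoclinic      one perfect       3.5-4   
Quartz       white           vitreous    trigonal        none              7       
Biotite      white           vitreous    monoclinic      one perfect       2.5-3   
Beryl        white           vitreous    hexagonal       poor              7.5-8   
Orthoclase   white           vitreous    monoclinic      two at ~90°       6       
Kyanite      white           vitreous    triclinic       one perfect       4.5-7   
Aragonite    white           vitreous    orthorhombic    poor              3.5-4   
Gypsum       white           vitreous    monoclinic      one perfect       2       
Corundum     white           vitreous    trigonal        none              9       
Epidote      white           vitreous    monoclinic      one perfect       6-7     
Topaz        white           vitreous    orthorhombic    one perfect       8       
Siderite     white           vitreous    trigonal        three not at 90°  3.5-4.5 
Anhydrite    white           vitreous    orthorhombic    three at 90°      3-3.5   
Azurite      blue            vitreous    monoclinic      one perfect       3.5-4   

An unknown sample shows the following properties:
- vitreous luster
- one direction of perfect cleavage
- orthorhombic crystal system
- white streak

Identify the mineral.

Vitreous luster eliminates Hematite, Cassiterite, Malachite.
One direction of perfect cleavage: only Biotite, Kyanite, Gypsum, Epidote, Topaz, Azurite remain.
Orthorhombic crystal system: only Topaz remains.
White streak: consistent with all remaining minerals.
Only Topaz satisfies all observations.

Topaz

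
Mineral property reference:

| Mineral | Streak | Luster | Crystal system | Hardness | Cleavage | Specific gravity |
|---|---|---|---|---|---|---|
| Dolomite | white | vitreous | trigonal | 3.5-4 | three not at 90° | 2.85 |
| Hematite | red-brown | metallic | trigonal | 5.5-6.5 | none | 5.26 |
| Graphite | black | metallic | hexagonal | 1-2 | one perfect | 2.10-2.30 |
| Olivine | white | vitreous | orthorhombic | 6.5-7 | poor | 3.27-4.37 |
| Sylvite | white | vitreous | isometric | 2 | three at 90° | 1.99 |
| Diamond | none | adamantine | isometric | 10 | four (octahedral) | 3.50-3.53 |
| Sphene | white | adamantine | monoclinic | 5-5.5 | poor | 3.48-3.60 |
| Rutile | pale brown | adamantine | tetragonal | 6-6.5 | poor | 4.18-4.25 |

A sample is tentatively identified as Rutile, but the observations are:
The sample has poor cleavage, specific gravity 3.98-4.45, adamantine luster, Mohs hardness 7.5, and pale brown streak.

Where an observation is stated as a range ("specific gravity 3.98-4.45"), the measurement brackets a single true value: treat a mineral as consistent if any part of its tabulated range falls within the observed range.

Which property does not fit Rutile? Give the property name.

Poor cleavage: Rutile has cleavage poor — consistent.
Specific gravity 3.98-4.45: Rutile has SG 4.18-4.25 — consistent.
Adamantine luster: Rutile has adamantine luster — consistent.
Mohs hardness 7.5: Rutile has hardness 6-6.5 — outside the reference range.
Pale brown streak: Rutile has pale brown streak — consistent.
Everything matches except the hardness.

hardness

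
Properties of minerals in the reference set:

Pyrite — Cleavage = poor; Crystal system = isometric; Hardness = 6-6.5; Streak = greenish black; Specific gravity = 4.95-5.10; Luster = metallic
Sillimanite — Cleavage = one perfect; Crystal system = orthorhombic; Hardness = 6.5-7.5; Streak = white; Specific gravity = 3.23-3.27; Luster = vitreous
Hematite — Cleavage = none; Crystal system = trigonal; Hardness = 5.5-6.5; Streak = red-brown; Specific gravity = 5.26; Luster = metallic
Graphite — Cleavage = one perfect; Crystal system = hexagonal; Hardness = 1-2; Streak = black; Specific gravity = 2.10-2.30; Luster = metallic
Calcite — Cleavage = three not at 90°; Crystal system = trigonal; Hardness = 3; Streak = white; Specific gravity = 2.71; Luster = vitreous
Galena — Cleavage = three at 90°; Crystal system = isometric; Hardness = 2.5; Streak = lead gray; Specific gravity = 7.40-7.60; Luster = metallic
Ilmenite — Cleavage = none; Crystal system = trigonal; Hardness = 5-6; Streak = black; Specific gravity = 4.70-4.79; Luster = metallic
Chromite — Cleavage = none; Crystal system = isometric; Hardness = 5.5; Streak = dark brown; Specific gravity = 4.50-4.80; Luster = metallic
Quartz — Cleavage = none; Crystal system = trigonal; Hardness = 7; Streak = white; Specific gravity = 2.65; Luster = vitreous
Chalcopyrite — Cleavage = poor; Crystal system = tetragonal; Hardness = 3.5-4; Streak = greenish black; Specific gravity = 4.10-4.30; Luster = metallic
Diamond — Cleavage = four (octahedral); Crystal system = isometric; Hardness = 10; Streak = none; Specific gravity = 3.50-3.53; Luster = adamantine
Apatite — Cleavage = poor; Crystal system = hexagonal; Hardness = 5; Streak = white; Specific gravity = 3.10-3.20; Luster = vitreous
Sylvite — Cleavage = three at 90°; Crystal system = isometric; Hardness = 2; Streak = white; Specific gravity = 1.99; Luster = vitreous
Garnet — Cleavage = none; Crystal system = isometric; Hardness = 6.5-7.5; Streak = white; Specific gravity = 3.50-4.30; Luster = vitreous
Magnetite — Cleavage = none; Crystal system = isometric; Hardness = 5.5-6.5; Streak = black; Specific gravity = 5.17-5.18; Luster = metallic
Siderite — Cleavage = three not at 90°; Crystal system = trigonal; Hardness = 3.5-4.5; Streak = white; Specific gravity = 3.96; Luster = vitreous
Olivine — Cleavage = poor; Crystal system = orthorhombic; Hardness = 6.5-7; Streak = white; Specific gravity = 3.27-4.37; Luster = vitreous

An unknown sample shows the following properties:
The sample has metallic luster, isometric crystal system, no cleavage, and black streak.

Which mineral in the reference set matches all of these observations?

Metallic luster: only Pyrite, Hematite, Graphite, Galena, Ilmenite, Chromite, Chalcopyrite, Magnetite remain.
Isometric crystal system is inconsistent with Hematite, Graphite, Ilmenite, Chalcopyrite.
No cleavage eliminates Pyrite, Galena.
Black streak rules out Chromite.
Magnetite is the sole remaining match.

Magnetite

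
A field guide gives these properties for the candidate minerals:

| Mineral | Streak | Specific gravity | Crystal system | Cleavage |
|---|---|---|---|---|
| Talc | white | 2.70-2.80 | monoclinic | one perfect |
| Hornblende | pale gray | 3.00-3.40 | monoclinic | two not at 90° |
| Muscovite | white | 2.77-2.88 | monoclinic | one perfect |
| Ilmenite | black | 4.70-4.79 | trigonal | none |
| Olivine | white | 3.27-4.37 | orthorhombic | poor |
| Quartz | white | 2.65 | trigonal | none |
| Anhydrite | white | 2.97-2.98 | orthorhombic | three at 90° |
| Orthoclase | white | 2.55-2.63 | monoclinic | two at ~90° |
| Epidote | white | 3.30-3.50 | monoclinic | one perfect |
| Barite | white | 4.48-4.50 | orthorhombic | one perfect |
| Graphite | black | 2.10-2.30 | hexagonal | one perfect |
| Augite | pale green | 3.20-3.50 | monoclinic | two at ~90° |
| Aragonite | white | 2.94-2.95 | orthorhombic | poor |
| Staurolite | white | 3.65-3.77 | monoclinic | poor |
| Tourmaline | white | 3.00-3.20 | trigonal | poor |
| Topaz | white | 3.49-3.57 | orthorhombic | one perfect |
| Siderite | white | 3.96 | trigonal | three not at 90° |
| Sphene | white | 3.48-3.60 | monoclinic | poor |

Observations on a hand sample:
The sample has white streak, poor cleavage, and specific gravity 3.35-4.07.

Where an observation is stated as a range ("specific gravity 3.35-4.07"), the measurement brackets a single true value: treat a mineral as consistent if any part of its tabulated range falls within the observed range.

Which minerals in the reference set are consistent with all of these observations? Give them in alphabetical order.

Olivine, Sphene, Staurolite

White streak rules out Hornblende, Ilmenite, Graphite, Augite.
Poor cleavage: Olivine, Aragonite, Staurolite, Tourmaline, Sphene remain.
Specific gravity 3.35-4.07 excludes Aragonite, Tourmaline.
Consistent with every observation: Olivine, Sphene, Staurolite.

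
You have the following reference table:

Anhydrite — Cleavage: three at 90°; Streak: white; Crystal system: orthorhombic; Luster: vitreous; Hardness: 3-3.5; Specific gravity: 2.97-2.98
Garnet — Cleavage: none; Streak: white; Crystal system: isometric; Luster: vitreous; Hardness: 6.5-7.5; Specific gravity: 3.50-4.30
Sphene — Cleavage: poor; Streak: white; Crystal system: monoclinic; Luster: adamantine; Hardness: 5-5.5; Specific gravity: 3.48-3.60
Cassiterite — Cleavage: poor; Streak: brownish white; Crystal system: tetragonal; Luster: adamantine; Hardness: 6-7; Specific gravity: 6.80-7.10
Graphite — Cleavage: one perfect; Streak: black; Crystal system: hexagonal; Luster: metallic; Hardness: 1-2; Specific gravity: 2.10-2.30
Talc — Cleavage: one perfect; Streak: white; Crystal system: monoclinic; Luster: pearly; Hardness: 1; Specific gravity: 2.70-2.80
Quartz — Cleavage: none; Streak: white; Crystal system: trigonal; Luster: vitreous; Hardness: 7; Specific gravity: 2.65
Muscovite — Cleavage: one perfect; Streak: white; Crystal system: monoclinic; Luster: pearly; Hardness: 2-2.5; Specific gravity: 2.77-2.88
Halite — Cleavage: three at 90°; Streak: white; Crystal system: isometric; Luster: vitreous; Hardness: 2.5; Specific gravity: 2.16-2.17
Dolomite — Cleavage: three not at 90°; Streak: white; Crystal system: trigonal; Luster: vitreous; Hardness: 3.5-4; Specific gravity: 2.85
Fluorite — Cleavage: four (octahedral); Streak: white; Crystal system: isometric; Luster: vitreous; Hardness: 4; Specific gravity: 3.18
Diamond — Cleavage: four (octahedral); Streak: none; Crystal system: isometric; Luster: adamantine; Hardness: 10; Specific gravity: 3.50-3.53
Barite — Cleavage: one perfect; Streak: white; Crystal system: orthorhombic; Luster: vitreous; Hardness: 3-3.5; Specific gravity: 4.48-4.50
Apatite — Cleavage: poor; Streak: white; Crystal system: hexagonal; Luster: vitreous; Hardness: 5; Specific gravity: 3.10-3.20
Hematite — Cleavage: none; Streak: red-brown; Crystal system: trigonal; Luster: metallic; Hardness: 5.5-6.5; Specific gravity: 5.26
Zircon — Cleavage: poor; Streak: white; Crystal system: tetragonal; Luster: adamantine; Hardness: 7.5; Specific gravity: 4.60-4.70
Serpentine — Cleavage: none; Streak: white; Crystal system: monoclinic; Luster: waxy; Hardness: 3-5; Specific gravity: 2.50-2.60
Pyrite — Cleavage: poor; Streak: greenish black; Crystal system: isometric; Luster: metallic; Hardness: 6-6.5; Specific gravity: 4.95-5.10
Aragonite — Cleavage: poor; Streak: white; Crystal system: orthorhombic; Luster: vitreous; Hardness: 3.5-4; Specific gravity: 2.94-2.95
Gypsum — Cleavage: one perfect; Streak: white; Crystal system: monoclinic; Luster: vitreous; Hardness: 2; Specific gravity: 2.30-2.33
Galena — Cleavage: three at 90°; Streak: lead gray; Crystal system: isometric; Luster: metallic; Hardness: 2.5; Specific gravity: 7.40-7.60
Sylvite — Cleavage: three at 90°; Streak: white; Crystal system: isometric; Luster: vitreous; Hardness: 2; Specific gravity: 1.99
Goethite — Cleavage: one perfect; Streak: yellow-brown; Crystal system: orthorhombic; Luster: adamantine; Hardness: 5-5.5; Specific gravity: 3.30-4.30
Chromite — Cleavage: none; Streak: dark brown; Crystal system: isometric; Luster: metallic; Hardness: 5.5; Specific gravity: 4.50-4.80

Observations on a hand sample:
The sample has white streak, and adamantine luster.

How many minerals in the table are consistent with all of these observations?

2

White streak — Anhydrite, Garnet, Sphene, Talc, Quartz, Muscovite, Halite, Dolomite, Fluorite, Barite, Apatite, Zircon, Serpentine, Aragonite, Gypsum, Sylvite remain.
Adamantine luster — Sphene, Zircon remain.
The minerals that satisfy all observations are Sphene, Zircon.
That is 2 minerals.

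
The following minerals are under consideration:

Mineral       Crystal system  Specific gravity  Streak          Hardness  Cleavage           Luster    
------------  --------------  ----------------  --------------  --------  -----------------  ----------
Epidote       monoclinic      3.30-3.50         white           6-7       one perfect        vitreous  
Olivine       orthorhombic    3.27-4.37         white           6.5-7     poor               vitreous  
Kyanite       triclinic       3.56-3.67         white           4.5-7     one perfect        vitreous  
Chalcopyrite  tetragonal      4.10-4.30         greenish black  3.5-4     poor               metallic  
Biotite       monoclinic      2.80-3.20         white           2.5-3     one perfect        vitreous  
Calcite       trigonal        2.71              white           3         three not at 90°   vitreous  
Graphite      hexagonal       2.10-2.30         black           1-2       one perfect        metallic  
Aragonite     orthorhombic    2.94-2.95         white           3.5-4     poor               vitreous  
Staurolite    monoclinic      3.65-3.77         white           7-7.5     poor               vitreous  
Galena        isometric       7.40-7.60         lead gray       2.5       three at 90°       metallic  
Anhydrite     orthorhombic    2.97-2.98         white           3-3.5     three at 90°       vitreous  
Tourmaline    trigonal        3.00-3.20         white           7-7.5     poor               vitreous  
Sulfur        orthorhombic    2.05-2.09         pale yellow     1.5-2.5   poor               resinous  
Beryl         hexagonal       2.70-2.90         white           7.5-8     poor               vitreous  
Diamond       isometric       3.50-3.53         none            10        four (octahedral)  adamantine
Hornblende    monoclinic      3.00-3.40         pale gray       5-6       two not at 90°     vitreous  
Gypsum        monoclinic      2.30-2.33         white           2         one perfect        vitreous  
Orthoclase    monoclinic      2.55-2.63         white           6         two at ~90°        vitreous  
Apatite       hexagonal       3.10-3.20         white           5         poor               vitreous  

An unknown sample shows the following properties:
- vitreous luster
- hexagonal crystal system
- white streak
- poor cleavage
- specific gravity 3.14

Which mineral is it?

Apatite

Vitreous luster excludes Chalcopyrite, Graphite, Galena, Sulfur, Diamond.
Hexagonal crystal system — narrows the field to Beryl, Apatite.
White streak — all remaining candidates fit.
Poor cleavage — no further eliminations.
Specific gravity 3.14 excludes Beryl.
Only Apatite satisfies all observations.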